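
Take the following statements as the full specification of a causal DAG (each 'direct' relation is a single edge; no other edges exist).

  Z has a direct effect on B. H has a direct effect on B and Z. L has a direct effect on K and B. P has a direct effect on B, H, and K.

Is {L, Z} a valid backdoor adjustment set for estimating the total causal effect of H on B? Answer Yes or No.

Backdoor paths from H to B (paths whose first edge points into H):
  P1: H <- P -> K <- L -> B
  P2: H <- P -> B
Condition 1 (no descendant of H in the set): FAILS — Z is a descendant of H.
Condition 2 (every backdoor path blocked by {L, Z}):
  P1: blocked at collider K (neither it nor any descendant is in the conditioning set).
  P2: open — no interior node is in the conditioning set.
{L, Z} does not satisfy the backdoor criterion.

No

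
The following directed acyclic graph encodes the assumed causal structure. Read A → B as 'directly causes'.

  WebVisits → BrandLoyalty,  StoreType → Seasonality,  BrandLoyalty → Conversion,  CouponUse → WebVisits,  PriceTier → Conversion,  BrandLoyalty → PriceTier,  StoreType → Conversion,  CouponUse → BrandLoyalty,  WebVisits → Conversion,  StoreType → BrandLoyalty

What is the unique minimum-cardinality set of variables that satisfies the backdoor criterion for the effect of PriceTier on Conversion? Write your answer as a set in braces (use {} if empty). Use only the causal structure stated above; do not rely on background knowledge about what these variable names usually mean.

{BrandLoyalty}

Variables eligible for adjustment (non-descendants of PriceTier, excluding PriceTier and Conversion): {BrandLoyalty, CouponUse, Seasonality, StoreType, WebVisits}.
Backdoor paths from PriceTier to Conversion:
  P1: PriceTier <- BrandLoyalty <- CouponUse -> WebVisits -> Conversion
  P2: PriceTier <- BrandLoyalty <- WebVisits -> Conversion
  P3: PriceTier <- BrandLoyalty <- StoreType -> Conversion
  P4: PriceTier <- BrandLoyalty -> Conversion
The empty set is not sufficient: P1 (PriceTier <- BrandLoyalty <- CouponUse -> WebVisits -> Conversion) has no collider blocking it and no conditioned non-collider, so it is open.
Try {BrandLoyalty}:
  P1: blocked at chain node BrandLoyalty ∈ conditioning set.
  P2: blocked at chain node BrandLoyalty ∈ conditioning set.
  P3: blocked at chain node BrandLoyalty ∈ conditioning set.
  P4: blocked at fork node BrandLoyalty ∈ conditioning set.
{BrandLoyalty} contains no descendant of PriceTier and blocks every backdoor path.
No other singleton works — e.g. {CouponUse} leaves P2 open — so {BrandLoyalty} is the unique smallest valid adjustment set.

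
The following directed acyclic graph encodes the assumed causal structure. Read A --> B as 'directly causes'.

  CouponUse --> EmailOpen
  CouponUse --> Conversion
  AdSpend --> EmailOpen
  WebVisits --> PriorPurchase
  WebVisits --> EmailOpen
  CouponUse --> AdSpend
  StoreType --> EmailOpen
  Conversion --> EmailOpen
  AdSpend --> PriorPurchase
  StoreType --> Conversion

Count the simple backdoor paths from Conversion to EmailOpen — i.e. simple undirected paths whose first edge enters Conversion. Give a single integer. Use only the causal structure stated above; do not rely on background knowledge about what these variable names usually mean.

4

A backdoor path from Conversion to EmailOpen is any simple undirected path whose first edge points into Conversion (i.e. leaves Conversion via a parent).
Parents of Conversion: {CouponUse, StoreType}.
Enumerating:
  P1: Conversion <- StoreType -> EmailOpen
  P2: Conversion <- CouponUse -> AdSpend -> EmailOpen
  P3: Conversion <- CouponUse -> AdSpend -> PriorPurchase <- WebVisits -> EmailOpen
  P4: Conversion <- CouponUse -> EmailOpen
That exhausts the simple backdoor paths. Count: 4.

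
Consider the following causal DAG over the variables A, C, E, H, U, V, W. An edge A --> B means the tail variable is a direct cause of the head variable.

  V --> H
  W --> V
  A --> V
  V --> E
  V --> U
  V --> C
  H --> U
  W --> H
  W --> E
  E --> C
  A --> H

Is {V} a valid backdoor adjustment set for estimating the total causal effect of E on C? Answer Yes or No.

Backdoor paths from E to C (paths whose first edge points into E):
  P1: E <- W -> V -> C
  P2: E <- W -> H <- A -> V -> C
  P3: E <- W -> H <- V -> C
  P4: E <- W -> H -> U <- V -> C
  P5: E <- V -> C
Condition 1 (no descendant of E in the set): holds — descendants of E are {C}; none are in {V}.
Condition 2 (every backdoor path blocked by {V}):
  P1: blocked at chain node V ∈ conditioning set.
  P2: blocked at collider H (neither it nor any descendant is in the conditioning set).
  P3: blocked at collider H (neither it nor any descendant is in the conditioning set).
  P4: blocked at collider U (neither it nor any descendant is in the conditioning set).
  P5: blocked at fork node V ∈ conditioning set.
{V} satisfies the backdoor criterion.

Yes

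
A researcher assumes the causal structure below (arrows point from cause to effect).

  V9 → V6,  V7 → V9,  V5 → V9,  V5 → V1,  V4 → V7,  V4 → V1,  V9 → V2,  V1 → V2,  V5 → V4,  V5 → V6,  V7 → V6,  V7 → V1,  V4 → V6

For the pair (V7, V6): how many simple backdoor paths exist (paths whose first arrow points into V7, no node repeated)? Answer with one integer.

A backdoor path from V7 to V6 is any simple undirected path whose first edge points into V7 (i.e. leaves V7 via a parent).
Parents of V7: {V4}.
Enumerating:
  P1: V7 <- V4 <- V5 -> V9 -> V6
  P2: V7 <- V4 <- V5 -> V6
  P3: V7 <- V4 <- V5 -> V1 -> V2 <- V9 -> V6
  P4: V7 <- V4 -> V6
  P5: V7 <- V4 -> V1 <- V5 -> V9 -> V6
  P6: V7 <- V4 -> V1 <- V5 -> V6
  P7: V7 <- V4 -> V1 -> V2 <- V9 <- V5 -> V6
  P8: V7 <- V4 -> V1 -> V2 <- V9 -> V6
That exhausts the simple backdoor paths. Count: 8.

8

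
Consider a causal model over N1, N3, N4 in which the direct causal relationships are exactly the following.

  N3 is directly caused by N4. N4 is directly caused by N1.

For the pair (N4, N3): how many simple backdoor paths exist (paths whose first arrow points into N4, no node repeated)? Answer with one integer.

0

A backdoor path from N4 to N3 is any simple undirected path whose first edge points into N4 (i.e. leaves N4 via a parent).
Parents of N4: {N1}.
No simple path from any parent of N4 reaches N3 without revisiting N4, so there are no backdoor paths.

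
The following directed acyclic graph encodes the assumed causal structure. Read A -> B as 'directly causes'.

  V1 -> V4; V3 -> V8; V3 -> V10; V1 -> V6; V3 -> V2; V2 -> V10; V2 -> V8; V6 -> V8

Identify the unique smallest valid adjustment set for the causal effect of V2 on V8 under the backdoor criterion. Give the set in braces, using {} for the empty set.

Variables eligible for adjustment (non-descendants of V2, excluding V2 and V8): {V1, V3, V4, V6}.
Backdoor paths from V2 to V8:
  P1: V2 <- V3 -> V8
The empty set is not sufficient: P1 (V2 <- V3 -> V8) has no collider blocking it and no conditioned non-collider, so it is open.
Try {V3}:
  P1: blocked at fork node V3 ∈ conditioning set.
{V3} contains no descendant of V2 and blocks every backdoor path.
No other singleton works — e.g. {V1} leaves P1 open — so {V3} is the unique smallest valid adjustment set.

{V3}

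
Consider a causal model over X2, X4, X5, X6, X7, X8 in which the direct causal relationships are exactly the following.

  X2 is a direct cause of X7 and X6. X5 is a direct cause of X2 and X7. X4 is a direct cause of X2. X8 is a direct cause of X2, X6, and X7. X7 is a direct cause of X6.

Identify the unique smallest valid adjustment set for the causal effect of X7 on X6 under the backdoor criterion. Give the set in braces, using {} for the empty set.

Variables eligible for adjustment (non-descendants of X7, excluding X7 and X6): {X2, X4, X5, X8}.
Backdoor paths from X7 to X6:
  P1: X7 <- X8 -> X2 -> X6
  P2: X7 <- X8 -> X6
  P3: X7 <- X5 -> X2 <- X8 -> X6
  P4: X7 <- X5 -> X2 -> X6
  P5: X7 <- X2 <- X8 -> X6
  P6: X7 <- X2 -> X6
The empty set is not sufficient: P1 (X7 <- X8 -> X2 -> X6) has no collider blocking it and no conditioned non-collider, so it is open.
Try {X2, X8}:
  P1: blocked at fork node X8 ∈ conditioning set.
  P2: blocked at fork node X8 ∈ conditioning set.
  P3: blocked at fork node X8 ∈ conditioning set.
  P4: blocked at chain node X2 ∈ conditioning set.
  P5: blocked at chain node X2 ∈ conditioning set.
  P6: blocked at fork node X2 ∈ conditioning set.
{X2, X8} contains no descendant of X7 and blocks every backdoor path.
Every element of {X2, X8} is needed (dropping X2 leaves P4 open; dropping X8 leaves P2 open), so no proper subset is valid.
Among all size-2 subsets of the eligible variables, only {X2, X8} blocks every backdoor path, so it is the unique smallest valid adjustment set.

{X2, X8}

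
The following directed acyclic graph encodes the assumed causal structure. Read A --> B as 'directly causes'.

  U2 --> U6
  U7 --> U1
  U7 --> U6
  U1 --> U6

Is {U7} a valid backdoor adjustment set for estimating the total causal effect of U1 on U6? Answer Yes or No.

Backdoor paths from U1 to U6 (paths whose first edge points into U1):
  P1: U1 <- U7 -> U6
Condition 1 (no descendant of U1 in the set): holds — descendants of U1 are {U6}; none are in {U7}.
Condition 2 (every backdoor path blocked by {U7}):
  P1: blocked at fork node U7 ∈ conditioning set.
{U7} satisfies the backdoor criterion.

Yes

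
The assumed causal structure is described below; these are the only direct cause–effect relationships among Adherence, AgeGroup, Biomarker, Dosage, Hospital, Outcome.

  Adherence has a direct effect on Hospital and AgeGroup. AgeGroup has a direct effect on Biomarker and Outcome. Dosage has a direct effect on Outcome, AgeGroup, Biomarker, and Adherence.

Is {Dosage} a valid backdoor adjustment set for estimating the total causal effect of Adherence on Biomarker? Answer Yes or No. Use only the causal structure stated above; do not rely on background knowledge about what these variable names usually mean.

Yes

Backdoor paths from Adherence to Biomarker (paths whose first edge points into Adherence):
  P1: Adherence <- Dosage -> AgeGroup -> Biomarker
  P2: Adherence <- Dosage -> Biomarker
  P3: Adherence <- Dosage -> Outcome <- AgeGroup -> Biomarker
Condition 1 (no descendant of Adherence in the set): holds — descendants of Adherence are {AgeGroup, Biomarker, Hospital, Outcome}; none are in {Dosage}.
Condition 2 (every backdoor path blocked by {Dosage}):
  P1: blocked at fork node Dosage ∈ conditioning set.
  P2: blocked at fork node Dosage ∈ conditioning set.
  P3: blocked at fork node Dosage ∈ conditioning set.
{Dosage} satisfies the backdoor criterion.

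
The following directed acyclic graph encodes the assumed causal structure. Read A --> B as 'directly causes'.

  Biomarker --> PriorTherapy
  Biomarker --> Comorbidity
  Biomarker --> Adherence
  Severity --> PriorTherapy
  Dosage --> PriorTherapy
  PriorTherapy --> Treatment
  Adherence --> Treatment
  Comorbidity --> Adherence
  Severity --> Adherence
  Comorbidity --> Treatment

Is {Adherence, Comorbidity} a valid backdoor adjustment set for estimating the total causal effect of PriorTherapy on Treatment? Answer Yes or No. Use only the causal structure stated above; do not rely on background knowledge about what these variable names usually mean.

Yes

Backdoor paths from PriorTherapy to Treatment (paths whose first edge points into PriorTherapy):
  P1: PriorTherapy <- Severity -> Adherence <- Biomarker -> Comorbidity -> Treatment
  P2: PriorTherapy <- Severity -> Adherence <- Comorbidity -> Treatment
  P3: PriorTherapy <- Severity -> Adherence -> Treatment
  P4: PriorTherapy <- Biomarker -> Comorbidity -> Adherence -> Treatment
  P5: PriorTherapy <- Biomarker -> Comorbidity -> Treatment
  P6: PriorTherapy <- Biomarker -> Adherence <- Comorbidity -> Treatment
  P7: PriorTherapy <- Biomarker -> Adherence -> Treatment
Condition 1 (no descendant of PriorTherapy in the set): holds — descendants of PriorTherapy are {Treatment}; none are in {Adherence, Comorbidity}.
Condition 2 (every backdoor path blocked by {Adherence, Comorbidity}):
  P1: blocked at chain node Comorbidity ∈ conditioning set.
  P2: blocked at fork node Comorbidity ∈ conditioning set.
  P3: blocked at chain node Adherence ∈ conditioning set.
  P4: blocked at chain node Comorbidity ∈ conditioning set.
  P5: blocked at chain node Comorbidity ∈ conditioning set.
  P6: blocked at fork node Comorbidity ∈ conditioning set.
  P7: blocked at chain node Adherence ∈ conditioning set.
{Adherence, Comorbidity} satisfies the backdoor criterion.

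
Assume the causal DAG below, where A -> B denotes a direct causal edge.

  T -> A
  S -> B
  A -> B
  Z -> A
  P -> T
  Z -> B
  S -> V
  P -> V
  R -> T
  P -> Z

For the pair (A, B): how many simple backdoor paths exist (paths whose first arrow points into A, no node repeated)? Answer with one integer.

4

A backdoor path from A to B is any simple undirected path whose first edge points into A (i.e. leaves A via a parent).
Parents of A: {T, Z}.
Enumerating:
  P1: A <- Z <- P -> V <- S -> B
  P2: A <- Z -> B
  P3: A <- T <- P -> V <- S -> B
  P4: A <- T <- P -> Z -> B
That exhausts the simple backdoor paths. Count: 4.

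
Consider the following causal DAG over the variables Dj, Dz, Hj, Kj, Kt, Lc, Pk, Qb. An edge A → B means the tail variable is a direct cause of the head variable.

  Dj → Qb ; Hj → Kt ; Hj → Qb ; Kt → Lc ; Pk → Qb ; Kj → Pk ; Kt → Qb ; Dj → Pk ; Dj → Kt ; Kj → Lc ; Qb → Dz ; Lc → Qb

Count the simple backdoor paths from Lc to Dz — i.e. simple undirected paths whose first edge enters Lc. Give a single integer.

A backdoor path from Lc to Dz is any simple undirected path whose first edge points into Lc (i.e. leaves Lc via a parent).
Parents of Lc: {Kj, Kt}.
Enumerating:
  P1: Lc <- Kt <- Dj -> Pk -> Qb -> Dz
  P2: Lc <- Kt <- Dj -> Qb -> Dz
  P3: Lc <- Kt <- Hj -> Qb -> Dz
  P4: Lc <- Kt -> Qb -> Dz
  P5: Lc <- Kj -> Pk <- Dj -> Kt <- Hj -> Qb -> Dz
  P6: Lc <- Kj -> Pk <- Dj -> Kt -> Qb -> Dz
  P7: Lc <- Kj -> Pk <- Dj -> Qb -> Dz
  P8: Lc <- Kj -> Pk -> Qb -> Dz
That exhausts the simple backdoor paths. Count: 8.

8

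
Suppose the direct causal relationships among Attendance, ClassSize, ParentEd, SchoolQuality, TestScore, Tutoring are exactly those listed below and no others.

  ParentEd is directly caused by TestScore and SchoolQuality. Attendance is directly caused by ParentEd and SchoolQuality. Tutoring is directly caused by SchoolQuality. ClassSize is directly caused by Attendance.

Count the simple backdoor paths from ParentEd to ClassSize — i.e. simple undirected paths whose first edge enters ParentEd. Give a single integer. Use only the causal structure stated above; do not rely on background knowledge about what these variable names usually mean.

A backdoor path from ParentEd to ClassSize is any simple undirected path whose first edge points into ParentEd (i.e. leaves ParentEd via a parent).
Parents of ParentEd: {SchoolQuality, TestScore}.
Enumerating:
  P1: ParentEd <- SchoolQuality -> Attendance -> ClassSize
That exhausts the simple backdoor paths. Count: 1.

1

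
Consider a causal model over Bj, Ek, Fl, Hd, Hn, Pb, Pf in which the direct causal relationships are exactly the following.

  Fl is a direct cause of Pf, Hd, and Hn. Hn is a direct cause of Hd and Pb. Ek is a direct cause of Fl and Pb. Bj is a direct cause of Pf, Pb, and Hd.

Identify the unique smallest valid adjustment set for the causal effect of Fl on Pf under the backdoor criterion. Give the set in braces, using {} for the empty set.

{}

Variables eligible for adjustment (non-descendants of Fl, excluding Fl and Pf): {Bj, Ek}.
Backdoor paths from Fl to Pf:
  P1: Fl <- Ek -> Pb <- Hn -> Hd <- Bj -> Pf
  P2: Fl <- Ek -> Pb <- Bj -> Pf
Each backdoor path contains an unconditioned collider, so every path is already blocked with the empty conditioning set:
  P1: blocked at collider Pb (neither it nor any descendant is in the conditioning set).
  P2: blocked at collider Pb (neither it nor any descendant is in the conditioning set).
The empty set is therefore the unique smallest valid set.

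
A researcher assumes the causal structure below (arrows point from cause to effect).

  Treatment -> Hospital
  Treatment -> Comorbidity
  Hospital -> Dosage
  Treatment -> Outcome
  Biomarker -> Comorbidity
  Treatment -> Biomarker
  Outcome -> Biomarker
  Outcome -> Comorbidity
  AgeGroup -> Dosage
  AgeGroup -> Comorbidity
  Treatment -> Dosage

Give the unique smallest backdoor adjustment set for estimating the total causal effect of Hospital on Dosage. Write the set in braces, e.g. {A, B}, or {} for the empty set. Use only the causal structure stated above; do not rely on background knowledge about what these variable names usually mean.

{Treatment}

Variables eligible for adjustment (non-descendants of Hospital, excluding Hospital and Dosage): {AgeGroup, Biomarker, Comorbidity, Outcome, Treatment}.
Backdoor paths from Hospital to Dosage:
  P1: Hospital <- Treatment -> Dosage
  P2: Hospital <- Treatment -> Outcome -> Biomarker -> Comorbidity <- AgeGroup -> Dosage
  P3: Hospital <- Treatment -> Outcome -> Comorbidity <- AgeGroup -> Dosage
  P4: Hospital <- Treatment -> Biomarker <- Outcome -> Comorbidity <- AgeGroup -> Dosage
  P5: Hospital <- Treatment -> Biomarker -> Comorbidity <- AgeGroup -> Dosage
  P6: Hospital <- Treatment -> Comorbidity <- AgeGroup -> Dosage
The empty set is not sufficient: P1 (Hospital <- Treatment -> Dosage) has no collider blocking it and no conditioned non-collider, so it is open.
Try {Treatment}:
  P1: blocked at fork node Treatment ∈ conditioning set.
  P2: blocked at fork node Treatment ∈ conditioning set.
  P3: blocked at fork node Treatment ∈ conditioning set.
  P4: blocked at fork node Treatment ∈ conditioning set.
  P5: blocked at fork node Treatment ∈ conditioning set.
  P6: blocked at fork node Treatment ∈ conditioning set.
{Treatment} contains no descendant of Hospital and blocks every backdoor path.
No other singleton works — e.g. {AgeGroup} leaves P1 open — so {Treatment} is the unique smallest valid adjustment set.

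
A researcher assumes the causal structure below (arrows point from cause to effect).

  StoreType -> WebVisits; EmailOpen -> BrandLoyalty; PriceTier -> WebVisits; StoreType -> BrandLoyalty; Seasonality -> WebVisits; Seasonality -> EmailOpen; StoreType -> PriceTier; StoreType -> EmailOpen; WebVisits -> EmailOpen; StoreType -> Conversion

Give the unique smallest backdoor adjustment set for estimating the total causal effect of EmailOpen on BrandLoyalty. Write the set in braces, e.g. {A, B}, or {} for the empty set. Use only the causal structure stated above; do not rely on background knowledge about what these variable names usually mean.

{StoreType}

Variables eligible for adjustment (non-descendants of EmailOpen, excluding EmailOpen and BrandLoyalty): {Conversion, PriceTier, Seasonality, StoreType, WebVisits}.
Backdoor paths from EmailOpen to BrandLoyalty:
  P1: EmailOpen <- StoreType -> BrandLoyalty
  P2: EmailOpen <- Seasonality -> WebVisits <- StoreType -> BrandLoyalty
  P3: EmailOpen <- Seasonality -> WebVisits <- PriceTier <- StoreType -> BrandLoyalty
  P4: EmailOpen <- WebVisits <- StoreType -> BrandLoyalty
  P5: EmailOpen <- WebVisits <- PriceTier <- StoreType -> BrandLoyalty
The empty set is not sufficient: P1 (EmailOpen <- StoreType -> BrandLoyalty) has no collider blocking it and no conditioned non-collider, so it is open.
Try {StoreType}:
  P1: blocked at fork node StoreType ∈ conditioning set.
  P2: blocked at collider WebVisits (neither it nor any descendant is in the conditioning set).
  P3: blocked at collider WebVisits (neither it nor any descendant is in the conditioning set).
  P4: blocked at fork node StoreType ∈ conditioning set.
  P5: blocked at fork node StoreType ∈ conditioning set.
{StoreType} contains no descendant of EmailOpen and blocks every backdoor path.
No other singleton works — e.g. {PriceTier} leaves P1 open — so {StoreType} is the unique smallest valid adjustment set.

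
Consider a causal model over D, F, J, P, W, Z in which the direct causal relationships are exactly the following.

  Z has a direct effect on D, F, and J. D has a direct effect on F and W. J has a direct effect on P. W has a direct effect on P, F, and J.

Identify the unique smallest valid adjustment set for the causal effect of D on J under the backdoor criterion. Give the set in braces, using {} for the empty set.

{Z}

Variables eligible for adjustment (non-descendants of D, excluding D and J): {Z}.
Backdoor paths from D to J:
  P1: D <- Z -> F <- W -> J
  P2: D <- Z -> F <- W -> P <- J
  P3: D <- Z -> J
The empty set is not sufficient: P3 (D <- Z -> J) has no collider blocking it and no conditioned non-collider, so it is open.
Try {Z}:
  P1: blocked at fork node Z ∈ conditioning set.
  P2: blocked at fork node Z ∈ conditioning set.
  P3: blocked at fork node Z ∈ conditioning set.
{Z} contains no descendant of D and blocks every backdoor path.
{Z} is the unique smallest valid adjustment set.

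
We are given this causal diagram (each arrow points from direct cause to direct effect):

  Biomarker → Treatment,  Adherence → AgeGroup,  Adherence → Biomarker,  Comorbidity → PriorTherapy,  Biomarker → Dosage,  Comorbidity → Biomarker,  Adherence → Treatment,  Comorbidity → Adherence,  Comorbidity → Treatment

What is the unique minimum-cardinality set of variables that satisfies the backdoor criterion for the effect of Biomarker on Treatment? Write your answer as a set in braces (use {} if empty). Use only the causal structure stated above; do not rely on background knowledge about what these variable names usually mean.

Variables eligible for adjustment (non-descendants of Biomarker, excluding Biomarker and Treatment): {Adherence, AgeGroup, Comorbidity, PriorTherapy}.
Backdoor paths from Biomarker to Treatment:
  P1: Biomarker <- Comorbidity -> Adherence -> Treatment
  P2: Biomarker <- Comorbidity -> Treatment
  P3: Biomarker <- Adherence <- Comorbidity -> Treatment
  P4: Biomarker <- Adherence -> Treatment
The empty set is not sufficient: P1 (Biomarker <- Comorbidity -> Adherence -> Treatment) has no collider blocking it and no conditioned non-collider, so it is open.
Try {Adherence, Comorbidity}:
  P1: blocked at fork node Comorbidity ∈ conditioning set.
  P2: blocked at fork node Comorbidity ∈ conditioning set.
  P3: blocked at chain node Adherence ∈ conditioning set.
  P4: blocked at fork node Adherence ∈ conditioning set.
{Adherence, Comorbidity} contains no descendant of Biomarker and blocks every backdoor path.
Every element of {Adherence, Comorbidity} is needed (dropping Adherence leaves P4 open; dropping Comorbidity leaves P2 open), so no proper subset is valid.
Among all size-2 subsets of the eligible variables, only {Adherence, Comorbidity} blocks every backdoor path, so it is the unique smallest valid adjustment set.

{Adherence, Comorbidity}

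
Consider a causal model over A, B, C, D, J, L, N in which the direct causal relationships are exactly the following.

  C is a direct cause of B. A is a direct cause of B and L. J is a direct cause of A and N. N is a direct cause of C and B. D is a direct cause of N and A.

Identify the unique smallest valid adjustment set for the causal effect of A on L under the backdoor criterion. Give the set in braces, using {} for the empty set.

{}

Variables eligible for adjustment (non-descendants of A, excluding A and L): {C, D, J, N}.
Backdoor paths from A to L:
  (none)
With no backdoor paths the empty set already satisfies the criterion, and it is trivially minimal.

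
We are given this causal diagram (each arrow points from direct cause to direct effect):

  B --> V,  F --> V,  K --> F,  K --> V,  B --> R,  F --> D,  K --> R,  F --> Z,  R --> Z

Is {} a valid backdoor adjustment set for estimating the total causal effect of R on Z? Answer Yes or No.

Backdoor paths from R to Z (paths whose first edge points into R):
  P1: R <- B -> V <- K -> F -> Z
  P2: R <- B -> V <- F -> Z
  P3: R <- K -> F -> Z
  P4: R <- K -> V <- F -> Z
Condition 1 (no descendant of R in the set): holds — descendants of R are {Z}; none are in {}.
Condition 2 (every backdoor path blocked by {}):
  P1: blocked at collider V (neither it nor any descendant is in the conditioning set).
  P2: blocked at collider V (neither it nor any descendant is in the conditioning set).
  P3: open — no interior node is in the conditioning set.
  P4: blocked at collider V (neither it nor any descendant is in the conditioning set).
{} does not satisfy the backdoor criterion.

No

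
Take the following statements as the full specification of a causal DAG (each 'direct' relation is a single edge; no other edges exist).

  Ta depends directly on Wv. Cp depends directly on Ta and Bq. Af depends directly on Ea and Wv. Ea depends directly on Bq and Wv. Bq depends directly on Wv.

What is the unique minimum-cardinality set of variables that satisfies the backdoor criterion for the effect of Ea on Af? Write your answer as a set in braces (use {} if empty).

Variables eligible for adjustment (non-descendants of Ea, excluding Ea and Af): {Bq, Cp, Ta, Wv}.
Backdoor paths from Ea to Af:
  P1: Ea <- Wv -> Af
  P2: Ea <- Bq <- Wv -> Af
  P3: Ea <- Bq -> Cp <- Ta <- Wv -> Af
The empty set is not sufficient: P1 (Ea <- Wv -> Af) has no collider blocking it and no conditioned non-collider, so it is open.
Try {Wv}:
  P1: blocked at fork node Wv ∈ conditioning set.
  P2: blocked at fork node Wv ∈ conditioning set.
  P3: blocked at collider Cp (neither it nor any descendant is in the conditioning set).
{Wv} contains no descendant of Ea and blocks every backdoor path.
No other singleton works — e.g. {Bq} leaves P1 open — so {Wv} is the unique smallest valid adjustment set.

{Wv}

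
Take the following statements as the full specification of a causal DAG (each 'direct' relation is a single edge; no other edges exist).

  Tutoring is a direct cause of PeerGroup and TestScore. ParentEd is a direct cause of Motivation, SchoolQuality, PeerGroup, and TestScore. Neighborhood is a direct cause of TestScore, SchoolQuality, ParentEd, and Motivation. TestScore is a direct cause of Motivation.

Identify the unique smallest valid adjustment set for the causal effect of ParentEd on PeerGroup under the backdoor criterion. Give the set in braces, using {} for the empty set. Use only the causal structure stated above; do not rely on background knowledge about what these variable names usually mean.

{}

Variables eligible for adjustment (non-descendants of ParentEd, excluding ParentEd and PeerGroup): {Neighborhood, Tutoring}.
Backdoor paths from ParentEd to PeerGroup:
  P1: ParentEd <- Neighborhood -> TestScore <- Tutoring -> PeerGroup
  P2: ParentEd <- Neighborhood -> Motivation <- TestScore <- Tutoring -> PeerGroup
Each backdoor path contains an unconditioned collider, so every path is already blocked with the empty conditioning set:
  P1: blocked at collider TestScore (neither it nor any descendant is in the conditioning set).
  P2: blocked at collider Motivation (neither it nor any descendant is in the conditioning set).
The empty set is therefore the unique smallest valid set.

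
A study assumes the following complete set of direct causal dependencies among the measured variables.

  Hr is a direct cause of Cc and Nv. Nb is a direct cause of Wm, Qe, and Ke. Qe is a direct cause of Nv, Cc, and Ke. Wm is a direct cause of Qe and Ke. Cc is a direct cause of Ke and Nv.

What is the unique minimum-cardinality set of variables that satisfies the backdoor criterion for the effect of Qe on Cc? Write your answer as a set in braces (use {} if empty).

{}

Variables eligible for adjustment (non-descendants of Qe, excluding Qe and Cc): {Hr, Nb, Wm}.
Backdoor paths from Qe to Cc:
  P1: Qe <- Nb -> Wm -> Ke <- Cc
  P2: Qe <- Nb -> Ke <- Cc
  P3: Qe <- Wm <- Nb -> Ke <- Cc
  P4: Qe <- Wm -> Ke <- Cc
Each backdoor path contains an unconditioned collider, so every path is already blocked with the empty conditioning set:
  P1: blocked at collider Ke (neither it nor any descendant is in the conditioning set).
  P2: blocked at collider Ke (neither it nor any descendant is in the conditioning set).
  P3: blocked at collider Ke (neither it nor any descendant is in the conditioning set).
  P4: blocked at collider Ke (neither it nor any descendant is in the conditioning set).
The empty set is therefore the unique smallest valid set.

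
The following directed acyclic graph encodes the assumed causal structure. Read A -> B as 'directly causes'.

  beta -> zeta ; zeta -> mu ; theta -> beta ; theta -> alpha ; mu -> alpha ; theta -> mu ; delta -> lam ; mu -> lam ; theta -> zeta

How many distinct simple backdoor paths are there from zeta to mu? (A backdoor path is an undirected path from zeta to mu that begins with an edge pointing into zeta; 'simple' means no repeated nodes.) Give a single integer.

4

A backdoor path from zeta to mu is any simple undirected path whose first edge points into zeta (i.e. leaves zeta via a parent).
Parents of zeta: {beta, theta}.
Enumerating:
  P1: zeta <- theta -> mu
  P2: zeta <- theta -> alpha <- mu
  P3: zeta <- beta <- theta -> mu
  P4: zeta <- beta <- theta -> alpha <- mu
That exhausts the simple backdoor paths. Count: 4.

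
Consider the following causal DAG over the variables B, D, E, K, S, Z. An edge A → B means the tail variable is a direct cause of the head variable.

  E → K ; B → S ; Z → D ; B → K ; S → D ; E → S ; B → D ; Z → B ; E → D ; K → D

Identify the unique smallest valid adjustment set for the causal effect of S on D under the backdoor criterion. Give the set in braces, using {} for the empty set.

{B, E}

Variables eligible for adjustment (non-descendants of S, excluding S and D): {B, E, K, Z}.
Backdoor paths from S to D:
  P1: S <- E -> K <- B <- Z -> D
  P2: S <- E -> K <- B -> D
  P3: S <- E -> K -> D
  P4: S <- E -> D
  P5: S <- B <- Z -> D
  P6: S <- B -> K <- E -> D
  P7: S <- B -> K -> D
  P8: S <- B -> D
The empty set is not sufficient: P3 (S <- E -> K -> D) has no collider blocking it and no conditioned non-collider, so it is open.
Try {B, E}:
  P1: blocked at fork node E ∈ conditioning set.
  P2: blocked at fork node E ∈ conditioning set.
  P3: blocked at fork node E ∈ conditioning set.
  P4: blocked at fork node E ∈ conditioning set.
  P5: blocked at chain node B ∈ conditioning set.
  P6: blocked at fork node B ∈ conditioning set.
  P7: blocked at fork node B ∈ conditioning set.
  P8: blocked at fork node B ∈ conditioning set.
{B, E} contains no descendant of S and blocks every backdoor path.
Every element of {B, E} is needed (dropping B leaves P5 open; dropping E leaves P3 open), so no proper subset is valid.
Among all size-2 subsets of the eligible variables, only {B, E} blocks every backdoor path, so it is the unique smallest valid adjustment set.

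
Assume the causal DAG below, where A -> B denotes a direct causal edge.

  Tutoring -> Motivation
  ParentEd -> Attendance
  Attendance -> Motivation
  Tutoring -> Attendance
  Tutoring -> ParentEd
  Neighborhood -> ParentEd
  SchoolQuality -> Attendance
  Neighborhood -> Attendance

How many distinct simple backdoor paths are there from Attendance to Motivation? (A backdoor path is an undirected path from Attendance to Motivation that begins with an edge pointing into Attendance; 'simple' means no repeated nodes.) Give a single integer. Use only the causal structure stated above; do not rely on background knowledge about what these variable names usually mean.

A backdoor path from Attendance to Motivation is any simple undirected path whose first edge points into Attendance (i.e. leaves Attendance via a parent).
Parents of Attendance: {Neighborhood, ParentEd, SchoolQuality, Tutoring}.
Enumerating:
  P1: Attendance <- Tutoring -> Motivation
  P2: Attendance <- Neighborhood -> ParentEd <- Tutoring -> Motivation
  P3: Attendance <- ParentEd <- Tutoring -> Motivation
That exhausts the simple backdoor paths. Count: 3.

3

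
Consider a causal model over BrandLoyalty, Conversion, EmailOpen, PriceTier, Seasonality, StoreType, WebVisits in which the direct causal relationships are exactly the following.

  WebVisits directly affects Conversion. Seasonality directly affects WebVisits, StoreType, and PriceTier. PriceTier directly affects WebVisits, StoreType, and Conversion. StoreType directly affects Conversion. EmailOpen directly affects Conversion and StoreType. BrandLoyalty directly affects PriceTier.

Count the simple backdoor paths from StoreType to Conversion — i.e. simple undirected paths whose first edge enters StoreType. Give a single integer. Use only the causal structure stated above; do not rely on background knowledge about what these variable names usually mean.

8

A backdoor path from StoreType to Conversion is any simple undirected path whose first edge points into StoreType (i.e. leaves StoreType via a parent).
Parents of StoreType: {EmailOpen, PriceTier, Seasonality}.
Enumerating:
  P1: StoreType <- Seasonality -> PriceTier -> WebVisits -> Conversion
  P2: StoreType <- Seasonality -> PriceTier -> Conversion
  P3: StoreType <- Seasonality -> WebVisits <- PriceTier -> Conversion
  P4: StoreType <- Seasonality -> WebVisits -> Conversion
  P5: StoreType <- PriceTier <- Seasonality -> WebVisits -> Conversion
  P6: StoreType <- PriceTier -> WebVisits -> Conversion
  P7: StoreType <- PriceTier -> Conversion
  P8: StoreType <- EmailOpen -> Conversion
That exhausts the simple backdoor paths. Count: 8.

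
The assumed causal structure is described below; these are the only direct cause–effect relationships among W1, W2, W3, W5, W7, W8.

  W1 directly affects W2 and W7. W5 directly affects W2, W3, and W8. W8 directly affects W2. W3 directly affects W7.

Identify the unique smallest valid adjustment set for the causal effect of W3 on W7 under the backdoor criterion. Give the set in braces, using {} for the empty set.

{}

Variables eligible for adjustment (non-descendants of W3, excluding W3 and W7): {W1, W2, W5, W8}.
Backdoor paths from W3 to W7:
  P1: W3 <- W5 -> W8 -> W2 <- W1 -> W7
  P2: W3 <- W5 -> W2 <- W1 -> W7
Each backdoor path contains an unconditioned collider, so every path is already blocked with the empty conditioning set:
  P1: blocked at collider W2 (neither it nor any descendant is in the conditioning set).
  P2: blocked at collider W2 (neither it nor any descendant is in the conditioning set).
The empty set is therefore the unique smallest valid set.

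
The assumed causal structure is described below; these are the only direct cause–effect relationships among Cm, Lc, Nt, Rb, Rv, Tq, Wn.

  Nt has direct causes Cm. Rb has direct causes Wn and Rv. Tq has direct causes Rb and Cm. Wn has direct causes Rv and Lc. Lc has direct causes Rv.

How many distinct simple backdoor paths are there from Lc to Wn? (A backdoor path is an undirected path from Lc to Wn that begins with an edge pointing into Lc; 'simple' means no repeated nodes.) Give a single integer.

A backdoor path from Lc to Wn is any simple undirected path whose first edge points into Lc (i.e. leaves Lc via a parent).
Parents of Lc: {Rv}.
Enumerating:
  P1: Lc <- Rv -> Wn
  P2: Lc <- Rv -> Rb <- Wn
That exhausts the simple backdoor paths. Count: 2.

2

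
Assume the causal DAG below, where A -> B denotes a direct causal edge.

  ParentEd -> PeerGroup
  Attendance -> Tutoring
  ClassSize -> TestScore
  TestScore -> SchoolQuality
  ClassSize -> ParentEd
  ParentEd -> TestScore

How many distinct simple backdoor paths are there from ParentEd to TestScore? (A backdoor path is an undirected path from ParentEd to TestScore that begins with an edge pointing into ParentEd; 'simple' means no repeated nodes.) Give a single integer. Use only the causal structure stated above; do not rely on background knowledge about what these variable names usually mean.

A backdoor path from ParentEd to TestScore is any simple undirected path whose first edge points into ParentEd (i.e. leaves ParentEd via a parent).
Parents of ParentEd: {ClassSize}.
Enumerating:
  P1: ParentEd <- ClassSize -> TestScore
That exhausts the simple backdoor paths. Count: 1.

1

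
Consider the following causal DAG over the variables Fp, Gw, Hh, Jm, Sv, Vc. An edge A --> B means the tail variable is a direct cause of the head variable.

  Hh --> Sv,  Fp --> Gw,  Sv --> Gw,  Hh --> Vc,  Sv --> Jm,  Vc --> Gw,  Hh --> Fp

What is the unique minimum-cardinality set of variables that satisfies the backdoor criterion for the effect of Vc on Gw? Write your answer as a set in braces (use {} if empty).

{Hh}

Variables eligible for adjustment (non-descendants of Vc, excluding Vc and Gw): {Fp, Hh, Jm, Sv}.
Backdoor paths from Vc to Gw:
  P1: Vc <- Hh -> Sv -> Gw
  P2: Vc <- Hh -> Fp -> Gw
The empty set is not sufficient: P1 (Vc <- Hh -> Sv -> Gw) has no collider blocking it and no conditioned non-collider, so it is open.
Try {Hh}:
  P1: blocked at fork node Hh ∈ conditioning set.
  P2: blocked at fork node Hh ∈ conditioning set.
{Hh} contains no descendant of Vc and blocks every backdoor path.
No other singleton works — e.g. {Sv} leaves P2 open — so {Hh} is the unique smallest valid adjustment set.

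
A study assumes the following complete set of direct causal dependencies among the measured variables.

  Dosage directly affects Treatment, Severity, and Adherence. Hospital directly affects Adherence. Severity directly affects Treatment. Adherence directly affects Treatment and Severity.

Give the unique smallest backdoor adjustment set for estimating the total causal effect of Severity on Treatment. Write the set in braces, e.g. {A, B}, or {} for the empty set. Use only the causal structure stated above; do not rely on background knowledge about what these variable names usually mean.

Variables eligible for adjustment (non-descendants of Severity, excluding Severity and Treatment): {Adherence, Dosage, Hospital}.
Backdoor paths from Severity to Treatment:
  P1: Severity <- Dosage -> Adherence -> Treatment
  P2: Severity <- Dosage -> Treatment
  P3: Severity <- Adherence <- Dosage -> Treatment
  P4: Severity <- Adherence -> Treatment
The empty set is not sufficient: P1 (Severity <- Dosage -> Adherence -> Treatment) has no collider blocking it and no conditioned non-collider, so it is open.
Try {Adherence, Dosage}:
  P1: blocked at fork node Dosage ∈ conditioning set.
  P2: blocked at fork node Dosage ∈ conditioning set.
  P3: blocked at chain node Adherence ∈ conditioning set.
  P4: blocked at fork node Adherence ∈ conditioning set.
{Adherence, Dosage} contains no descendant of Severity and blocks every backdoor path.
Every element of {Adherence, Dosage} is needed (dropping Adherence leaves P4 open; dropping Dosage leaves P2 open), so no proper subset is valid.
Among all size-2 subsets of the eligible variables, only {Adherence, Dosage} blocks every backdoor path, so it is the unique smallest valid adjustment set.

{Adherence, Dosage}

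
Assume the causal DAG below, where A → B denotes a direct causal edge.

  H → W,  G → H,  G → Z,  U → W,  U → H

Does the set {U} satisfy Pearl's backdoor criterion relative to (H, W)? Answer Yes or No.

Yes

Backdoor paths from H to W (paths whose first edge points into H):
  P1: H <- U -> W
Condition 1 (no descendant of H in the set): holds — descendants of H are {W}; none are in {U}.
Condition 2 (every backdoor path blocked by {U}):
  P1: blocked at fork node U ∈ conditioning set.
{U} satisfies the backdoor criterion.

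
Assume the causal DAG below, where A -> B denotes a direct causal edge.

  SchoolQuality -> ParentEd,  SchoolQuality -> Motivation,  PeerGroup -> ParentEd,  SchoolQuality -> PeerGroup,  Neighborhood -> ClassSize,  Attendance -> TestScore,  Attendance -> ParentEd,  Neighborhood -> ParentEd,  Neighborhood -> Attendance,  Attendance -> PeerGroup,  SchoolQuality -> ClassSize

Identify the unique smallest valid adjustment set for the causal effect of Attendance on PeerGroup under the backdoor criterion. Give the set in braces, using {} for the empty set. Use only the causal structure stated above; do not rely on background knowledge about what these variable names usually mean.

Variables eligible for adjustment (non-descendants of Attendance, excluding Attendance and PeerGroup): {ClassSize, Motivation, Neighborhood, SchoolQuality}.
Backdoor paths from Attendance to PeerGroup:
  P1: Attendance <- Neighborhood -> ClassSize <- SchoolQuality -> PeerGroup
  P2: Attendance <- Neighborhood -> ClassSize <- SchoolQuality -> ParentEd <- PeerGroup
  P3: Attendance <- Neighborhood -> ParentEd <- SchoolQuality -> PeerGroup
  P4: Attendance <- Neighborhood -> ParentEd <- PeerGroup
Each backdoor path contains an unconditioned collider, so every path is already blocked with the empty conditioning set:
  P1: blocked at collider ClassSize (neither it nor any descendant is in the conditioning set).
  P2: blocked at collider ClassSize (neither it nor any descendant is in the conditioning set).
  P3: blocked at collider ParentEd (neither it nor any descendant is in the conditioning set).
  P4: blocked at collider ParentEd (neither it nor any descendant is in the conditioning set).
The empty set is therefore the unique smallest valid set.

{}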